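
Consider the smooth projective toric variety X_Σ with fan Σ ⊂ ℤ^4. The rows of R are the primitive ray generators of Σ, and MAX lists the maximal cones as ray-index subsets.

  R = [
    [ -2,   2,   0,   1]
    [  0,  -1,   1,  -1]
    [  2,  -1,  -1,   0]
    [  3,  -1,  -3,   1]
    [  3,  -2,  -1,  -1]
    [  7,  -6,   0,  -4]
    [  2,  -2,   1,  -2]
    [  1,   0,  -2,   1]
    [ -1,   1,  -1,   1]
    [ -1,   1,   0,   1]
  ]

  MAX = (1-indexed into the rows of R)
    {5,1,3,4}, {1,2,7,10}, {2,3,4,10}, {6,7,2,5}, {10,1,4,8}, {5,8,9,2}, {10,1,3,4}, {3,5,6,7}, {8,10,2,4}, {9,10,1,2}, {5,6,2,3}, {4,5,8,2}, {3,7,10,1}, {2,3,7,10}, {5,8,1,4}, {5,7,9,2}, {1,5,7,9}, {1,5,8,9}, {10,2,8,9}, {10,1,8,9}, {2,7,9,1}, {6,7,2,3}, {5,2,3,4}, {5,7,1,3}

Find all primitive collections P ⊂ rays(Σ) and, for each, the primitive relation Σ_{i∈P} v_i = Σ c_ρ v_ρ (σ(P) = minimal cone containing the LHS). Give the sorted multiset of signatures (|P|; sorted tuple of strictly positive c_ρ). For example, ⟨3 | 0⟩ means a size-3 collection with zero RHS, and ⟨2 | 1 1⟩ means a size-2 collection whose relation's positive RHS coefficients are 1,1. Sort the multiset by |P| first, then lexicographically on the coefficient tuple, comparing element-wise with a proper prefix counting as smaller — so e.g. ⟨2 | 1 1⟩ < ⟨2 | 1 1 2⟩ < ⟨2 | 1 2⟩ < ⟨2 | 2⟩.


Σ has 17 primitive collections:

  P={3,8}:  v_{3} + v_{8} = v_{4}  ⇒ sig = ⟨2 | 1⟩
  P={3,9}:  v_{3} + v_{9} = v_{8}  ⇒ sig = ⟨2 | 1⟩
  P={5,10}:  v_{5} + v_{10} = v_{3}  ⇒ sig = ⟨2 | 1⟩
  P={7,8}:  v_{7} + v_{8} = v_{5}  ⇒ sig = ⟨2 | 1⟩
  P={1,6}:  v_{1} + v_{6} = v_{5} + v_{7}  ⇒ sig = ⟨2 | 1 1⟩
  P={4,7}:  v_{4} + v_{7} = v_{3} + v_{5}  ⇒ sig = ⟨2 | 1 1⟩
  P={6,8}:  v_{6} + v_{8} = v_{2} + v_{3} + 2·v_{5}  ⇒ sig = ⟨2 | 1 1 2⟩
  P={6,10}:  v_{6} + v_{10} = v_{2} + 2·v_{3} + v_{7}  ⇒ sig = ⟨2 | 1 1 2⟩
  P={6,9}:  v_{6} + v_{9} = v_{2} + 2·v_{5}  ⇒ sig = ⟨2 | 1 2⟩
  P={4,6}:  v_{4} + v_{6} = v_{2} + 2·v_{3} + 2·v_{5}  ⇒ sig = ⟨2 | 1 2 2⟩
  P={4,9}:  v_{4} + v_{9} = 2·v_{8}  ⇒ sig = ⟨2 | 2⟩
  P={1,2,3}:  v_{1} + v_{2} + v_{3} = 0  ⇒ sig = ⟨3 | 0⟩
  P={7,9,10}:  v_{7} + v_{9} + v_{10} = 0  ⇒ sig = ⟨3 | 0⟩
  P={1,2,4}:  v_{1} + v_{2} + v_{4} = v_{8}  ⇒ sig = ⟨3 | 1⟩
  P={1,2,8}:  v_{1} + v_{2} + v_{8} = v_{9}  ⇒ sig = ⟨3 | 1⟩
  P={1,2,5}:  v_{1} + v_{2} + v_{5} = v_{7} + v_{9}  ⇒ sig = ⟨3 | 1 1⟩
  P={2,3,5,7}:  v_{2} + v_{3} + v_{5} + v_{7} = v_{6}  ⇒ sig = ⟨4 | 1⟩

Signatures (|P|; sorted positive RHS coefficients), sorted:
    ⟨2 | 1⟩
    ⟨2 | 1⟩
    ⟨2 | 1⟩
    ⟨2 | 1⟩
    ⟨2 | 1 1⟩
    ⟨2 | 1 1⟩
    ⟨2 | 1 1 2⟩
    ⟨2 | 1 1 2⟩
    ⟨2 | 1 2⟩
    ⟨2 | 1 2 2⟩
    ⟨2 | 2⟩
    ⟨3 | 0⟩
    ⟨3 | 0⟩
    ⟨3 | 1⟩
    ⟨3 | 1⟩
    ⟨3 | 1 1⟩
    ⟨4 | 1⟩


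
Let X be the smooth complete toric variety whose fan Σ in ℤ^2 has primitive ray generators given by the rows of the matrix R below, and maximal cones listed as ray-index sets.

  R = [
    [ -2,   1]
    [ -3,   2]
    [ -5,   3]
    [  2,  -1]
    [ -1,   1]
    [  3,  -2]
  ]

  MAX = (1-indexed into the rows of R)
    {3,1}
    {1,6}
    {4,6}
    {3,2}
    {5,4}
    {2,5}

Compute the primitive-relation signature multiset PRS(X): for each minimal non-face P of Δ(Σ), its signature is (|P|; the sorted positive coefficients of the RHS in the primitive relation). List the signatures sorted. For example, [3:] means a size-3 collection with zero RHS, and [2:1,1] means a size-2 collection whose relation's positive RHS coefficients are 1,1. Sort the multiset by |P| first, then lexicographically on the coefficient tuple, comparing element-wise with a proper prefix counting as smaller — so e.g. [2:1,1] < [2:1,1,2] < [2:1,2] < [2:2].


|primitive collections| = 9. Relations:

  P = {1,4}:  v_{1} + v_{4} = 0 — sig = [2:]
  P = {2,6}:  v_{2} + v_{6} = 0 — sig = [2:]
  P = {1,2}:  v_{1} + v_{2} = v_{3} — sig = [2:1]
  P = {1,5}:  v_{1} + v_{5} = v_{2} — sig = [2:1]
  P = {2,4}:  v_{2} + v_{4} = v_{5} — sig = [2:1]
  P = {3,4}:  v_{3} + v_{4} = v_{2} — sig = [2:1]
  P = {3,6}:  v_{3} + v_{6} = v_{1} — sig = [2:1]
  P = {5,6}:  v_{5} + v_{6} = v_{4} — sig = [2:1]
  P = {3,5}:  v_{3} + v_{5} = 2·v_{2} — sig = [2:2]

Signatures (|P|; sorted positive RHS coefficients), sorted:
{ [2:] ×2,  [2:1] ×6,  [2:2] }


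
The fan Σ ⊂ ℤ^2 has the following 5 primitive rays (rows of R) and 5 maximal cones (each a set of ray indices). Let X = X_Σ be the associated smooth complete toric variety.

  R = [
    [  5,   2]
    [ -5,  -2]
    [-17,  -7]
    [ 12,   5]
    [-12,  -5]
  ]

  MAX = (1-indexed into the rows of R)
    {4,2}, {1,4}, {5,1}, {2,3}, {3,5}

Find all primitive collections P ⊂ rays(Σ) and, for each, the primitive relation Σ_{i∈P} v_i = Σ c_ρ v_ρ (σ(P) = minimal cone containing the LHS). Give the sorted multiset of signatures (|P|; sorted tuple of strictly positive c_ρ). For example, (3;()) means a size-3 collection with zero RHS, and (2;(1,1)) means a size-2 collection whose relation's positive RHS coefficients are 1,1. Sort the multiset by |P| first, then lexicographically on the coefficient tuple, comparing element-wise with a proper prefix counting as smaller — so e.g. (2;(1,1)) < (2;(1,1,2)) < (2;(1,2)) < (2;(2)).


Primitive collections (5):

  P = {1,2}:  v_{1} + v_{2} = 0  ⟹  sig = (2;())
  P = {4,5}:  v_{4} + v_{5} = 0  ⟹  sig = (2;())
  P = {1,3}:  v_{1} + v_{3} = v_{5}  ⟹  sig = (2;(1))
  P = {2,5}:  v_{2} + v_{5} = v_{3}  ⟹  sig = (2;(1))
  P = {3,4}:  v_{3} + v_{4} = v_{2}  ⟹  sig = (2;(1))

Signatures (|P|; sorted positive RHS coefficients), sorted:
[(2;()), (2;()), (2;(1)), (2;(1)), (2;(1))]


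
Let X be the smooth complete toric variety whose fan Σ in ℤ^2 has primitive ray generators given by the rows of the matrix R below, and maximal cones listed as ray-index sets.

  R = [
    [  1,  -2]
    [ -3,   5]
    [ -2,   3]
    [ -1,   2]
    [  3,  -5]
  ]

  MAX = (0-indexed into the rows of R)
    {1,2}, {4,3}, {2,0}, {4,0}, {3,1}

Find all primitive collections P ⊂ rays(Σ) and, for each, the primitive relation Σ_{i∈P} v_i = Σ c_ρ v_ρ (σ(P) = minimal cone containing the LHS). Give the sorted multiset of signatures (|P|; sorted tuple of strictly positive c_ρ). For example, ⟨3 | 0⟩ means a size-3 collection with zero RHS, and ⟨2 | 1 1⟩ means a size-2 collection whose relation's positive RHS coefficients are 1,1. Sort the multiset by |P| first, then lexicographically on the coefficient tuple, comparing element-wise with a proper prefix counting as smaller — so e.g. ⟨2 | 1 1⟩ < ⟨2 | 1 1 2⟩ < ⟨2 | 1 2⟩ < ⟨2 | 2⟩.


The 5 primitive collections of Σ (r=5, n=2):

  P = {0,3}:  v_{0} + v_{3} = 0 — sig = ⟨2 | 0⟩
  P = {1,4}:  v_{1} + v_{4} = 0 — sig = ⟨2 | 0⟩
  P = {0,1}:  v_{0} + v_{1} = v_{2} — sig = ⟨2 | 1⟩
  P = {2,3}:  v_{2} + v_{3} = v_{1} — sig = ⟨2 | 1⟩
  P = {2,4}:  v_{2} + v_{4} = v_{0} — sig = ⟨2 | 1⟩

so the primitive-relation signature multiset is
[⟨2 | 0⟩, ⟨2 | 0⟩, ⟨2 | 1⟩, ⟨2 | 1⟩, ⟨2 | 1⟩]


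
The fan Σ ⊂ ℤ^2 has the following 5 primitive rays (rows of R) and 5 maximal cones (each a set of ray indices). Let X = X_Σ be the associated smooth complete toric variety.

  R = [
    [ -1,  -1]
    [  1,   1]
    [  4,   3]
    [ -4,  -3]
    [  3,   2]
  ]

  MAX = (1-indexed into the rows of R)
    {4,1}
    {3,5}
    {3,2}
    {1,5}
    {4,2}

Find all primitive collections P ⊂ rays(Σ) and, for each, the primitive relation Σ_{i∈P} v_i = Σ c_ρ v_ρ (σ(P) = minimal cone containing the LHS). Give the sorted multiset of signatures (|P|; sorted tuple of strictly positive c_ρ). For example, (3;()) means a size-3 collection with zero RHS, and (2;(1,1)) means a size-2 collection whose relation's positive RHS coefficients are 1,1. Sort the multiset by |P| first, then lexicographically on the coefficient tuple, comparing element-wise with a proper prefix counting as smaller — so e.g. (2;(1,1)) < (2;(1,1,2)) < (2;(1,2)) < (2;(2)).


Σ has 5 primitive collections:

  P = {1,2}:  v_{1} + v_{2} = 0  so sig = (2;())
  P = {3,4}:  v_{3} + v_{4} = 0  so sig = (2;())
  P = {1,3}:  v_{1} + v_{3} = v_{5}  so sig = (2;(1))
  P = {2,5}:  v_{2} + v_{5} = v_{3}  so sig = (2;(1))
  P = {4,5}:  v_{4} + v_{5} = v_{1}  so sig = (2;(1))

so the primitive-relation signature multiset is
[(2;()), (2;()), (2;(1)), (2;(1)), (2;(1))]


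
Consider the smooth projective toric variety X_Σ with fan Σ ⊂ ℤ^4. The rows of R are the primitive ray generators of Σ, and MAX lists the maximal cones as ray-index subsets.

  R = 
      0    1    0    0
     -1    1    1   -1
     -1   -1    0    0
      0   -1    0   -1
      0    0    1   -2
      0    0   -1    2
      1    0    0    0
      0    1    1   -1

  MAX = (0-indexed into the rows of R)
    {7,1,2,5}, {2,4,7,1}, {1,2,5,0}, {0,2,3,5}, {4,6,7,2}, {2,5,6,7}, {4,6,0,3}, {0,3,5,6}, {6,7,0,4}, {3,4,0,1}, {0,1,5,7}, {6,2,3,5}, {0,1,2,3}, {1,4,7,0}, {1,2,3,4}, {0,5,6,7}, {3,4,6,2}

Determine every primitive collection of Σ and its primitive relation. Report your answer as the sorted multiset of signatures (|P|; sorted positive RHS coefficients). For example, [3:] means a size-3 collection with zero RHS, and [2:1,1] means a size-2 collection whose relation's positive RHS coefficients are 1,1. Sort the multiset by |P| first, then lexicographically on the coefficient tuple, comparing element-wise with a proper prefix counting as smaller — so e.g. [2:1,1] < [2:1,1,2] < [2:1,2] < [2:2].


Σ has 7 primitive collections:

  P = {4,5}:  v_{4} + v_{5} = 0  so sig = [2:]
  P = {1,6}:  v_{1} + v_{6} = v_{7}  so sig = [2:1]
  P = {3,7}:  v_{3} + v_{7} = v_{4}  so sig = [2:1]
  P = {0,2,6}:  v_{0} + v_{2} + v_{6} = 0  so sig = [3:]
  P = {0,2,7}:  v_{0} + v_{2} + v_{7} = v_{1}  so sig = [3:1]
  P = {0,2,4}:  v_{0} + v_{2} + v_{4} = v_{1} + v_{3}  so sig = [3:1,1]
  P = {1,3,5}:  v_{1} + v_{3} + v_{5} = v_{0} + v_{2}  so sig = [3:1,1]

so the primitive-relation signature multiset is
{ [2:],  [2:1] ×2,  [3:],  [3:1],  [3:1,1] ×2 }


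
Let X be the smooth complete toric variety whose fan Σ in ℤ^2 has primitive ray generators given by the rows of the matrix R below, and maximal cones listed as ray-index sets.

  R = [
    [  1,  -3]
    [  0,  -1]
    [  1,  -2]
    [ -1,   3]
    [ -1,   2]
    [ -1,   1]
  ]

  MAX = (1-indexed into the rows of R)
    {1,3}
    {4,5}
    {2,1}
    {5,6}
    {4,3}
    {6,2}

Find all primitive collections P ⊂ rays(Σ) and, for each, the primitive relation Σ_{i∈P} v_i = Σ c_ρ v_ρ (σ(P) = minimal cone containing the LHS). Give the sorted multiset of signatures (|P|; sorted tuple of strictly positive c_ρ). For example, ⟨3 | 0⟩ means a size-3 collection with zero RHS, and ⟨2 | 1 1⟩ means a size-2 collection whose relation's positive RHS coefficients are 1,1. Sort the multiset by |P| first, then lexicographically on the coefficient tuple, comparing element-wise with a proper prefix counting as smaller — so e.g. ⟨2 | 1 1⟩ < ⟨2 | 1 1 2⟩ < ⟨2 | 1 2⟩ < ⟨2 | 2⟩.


Σ has 9 primitive collections:

  {1,4}:  v_{1} + v_{4} = 0  so sig = ⟨2 | 0⟩
  {3,5}:  v_{3} + v_{5} = 0  so sig = ⟨2 | 0⟩
  {1,5}:  v_{1} + v_{5} = v_{2}  so sig = ⟨2 | 1⟩
  {2,3}:  v_{2} + v_{3} = v_{1}  so sig = ⟨2 | 1⟩
  {2,4}:  v_{2} + v_{4} = v_{5}  so sig = ⟨2 | 1⟩
  {2,5}:  v_{2} + v_{5} = v_{6}  so sig = ⟨2 | 1⟩
  {3,6}:  v_{3} + v_{6} = v_{2}  so sig = ⟨2 | 1⟩
  {1,6}:  v_{1} + v_{6} = 2·v_{2}  so sig = ⟨2 | 2⟩
  {4,6}:  v_{4} + v_{6} = 2·v_{5}  so sig = ⟨2 | 2⟩

Signatures (|P|; sorted positive RHS coefficients), sorted:
{ ⟨2 | 0⟩ ×2,  ⟨2 | 1⟩ ×5,  ⟨2 | 2⟩ ×2 }


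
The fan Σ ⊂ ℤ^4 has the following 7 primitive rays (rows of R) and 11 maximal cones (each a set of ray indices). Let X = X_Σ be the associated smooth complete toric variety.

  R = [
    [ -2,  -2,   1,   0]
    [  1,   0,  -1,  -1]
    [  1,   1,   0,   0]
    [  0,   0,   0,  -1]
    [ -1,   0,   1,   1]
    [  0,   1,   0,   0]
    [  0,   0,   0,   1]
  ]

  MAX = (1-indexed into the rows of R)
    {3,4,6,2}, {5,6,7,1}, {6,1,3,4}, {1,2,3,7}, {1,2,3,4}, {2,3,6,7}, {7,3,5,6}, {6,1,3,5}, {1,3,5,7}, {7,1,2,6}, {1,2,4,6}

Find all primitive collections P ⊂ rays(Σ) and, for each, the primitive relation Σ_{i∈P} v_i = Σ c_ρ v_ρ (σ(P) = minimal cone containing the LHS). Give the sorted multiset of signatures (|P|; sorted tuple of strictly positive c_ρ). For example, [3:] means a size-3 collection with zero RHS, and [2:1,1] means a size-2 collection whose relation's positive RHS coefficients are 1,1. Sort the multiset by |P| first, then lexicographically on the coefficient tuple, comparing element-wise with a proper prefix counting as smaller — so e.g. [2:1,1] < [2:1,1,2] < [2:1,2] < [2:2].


Primitive collections (5):

  • {2,5}:  v_{2} + v_{5} = 0 — sig = [2:]
  • {4,7}:  v_{4} + v_{7} = 0 — sig = [2:]
  • {4,5}:  v_{4} + v_{5} = v_{1} + v_{3} + v_{6} — sig = [2:1,1,1]
  • {1,2,3,6}:  v_{1} + v_{2} + v_{3} + v_{6} = v_{4} — sig = [4:1]
  • {1,3,6,7}:  v_{1} + v_{3} + v_{6} + v_{7} = v_{5} — sig = [4:1]

Signatures (|P|; sorted positive RHS coefficients), sorted:
{ [2:] ×2,  [2:1,1,1],  [4:1] ×2 }


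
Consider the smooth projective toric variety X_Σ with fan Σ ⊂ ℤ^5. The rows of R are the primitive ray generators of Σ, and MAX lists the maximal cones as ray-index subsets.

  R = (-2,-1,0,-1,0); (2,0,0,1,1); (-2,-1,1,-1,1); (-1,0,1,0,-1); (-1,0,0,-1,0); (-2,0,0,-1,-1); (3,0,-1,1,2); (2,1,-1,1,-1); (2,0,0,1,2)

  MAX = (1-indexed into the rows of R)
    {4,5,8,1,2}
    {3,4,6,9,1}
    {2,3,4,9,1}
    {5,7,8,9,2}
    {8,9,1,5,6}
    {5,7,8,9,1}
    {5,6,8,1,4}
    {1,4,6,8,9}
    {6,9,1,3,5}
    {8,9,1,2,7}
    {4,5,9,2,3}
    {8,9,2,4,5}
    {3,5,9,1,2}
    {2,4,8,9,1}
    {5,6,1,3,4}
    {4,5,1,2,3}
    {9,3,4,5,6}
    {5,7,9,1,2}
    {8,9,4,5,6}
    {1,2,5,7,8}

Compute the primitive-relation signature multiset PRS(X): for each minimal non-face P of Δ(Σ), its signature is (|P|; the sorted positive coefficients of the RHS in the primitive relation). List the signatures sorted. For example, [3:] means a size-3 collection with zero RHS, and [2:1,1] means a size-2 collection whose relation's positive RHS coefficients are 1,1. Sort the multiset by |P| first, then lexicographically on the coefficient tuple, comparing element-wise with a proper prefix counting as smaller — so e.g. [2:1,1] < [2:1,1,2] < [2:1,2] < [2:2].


Primitive collections (7):

  P = {2,6}:  v_{2} + v_{6} = 0  ⟹  sig = [2:]
  P = {3,8}:  v_{3} + v_{8} = 0  ⟹  sig = [2:]
  P = {4,7}:  v_{4} + v_{7} = v_{2}  ⟹  sig = [2:1]
  P = {3,7}:  v_{3} + v_{7} = v_{1} + v_{2} + v_{5} + v_{9}  ⟹  sig = [2:1,1,1,1]
  P = {6,7}:  v_{6} + v_{7} = v_{1} + v_{5} + v_{8} + v_{9}  ⟹  sig = [2:1,1,1,1]
  P = {1,4,5,9}:  v_{1} + v_{4} + v_{5} + v_{9} = v_{3}  ⟹  sig = [4:1]
  P = {1,2,5,8,9}:  v_{1} + v_{2} + v_{5} + v_{8} + v_{9} = v_{7}  ⟹  sig = [5:1]

so the primitive-relation signature multiset is
    [2:]
    [2:]
    [2:1]
    [2:1,1,1,1]
    [2:1,1,1,1]
    [4:1]
    [5:1]


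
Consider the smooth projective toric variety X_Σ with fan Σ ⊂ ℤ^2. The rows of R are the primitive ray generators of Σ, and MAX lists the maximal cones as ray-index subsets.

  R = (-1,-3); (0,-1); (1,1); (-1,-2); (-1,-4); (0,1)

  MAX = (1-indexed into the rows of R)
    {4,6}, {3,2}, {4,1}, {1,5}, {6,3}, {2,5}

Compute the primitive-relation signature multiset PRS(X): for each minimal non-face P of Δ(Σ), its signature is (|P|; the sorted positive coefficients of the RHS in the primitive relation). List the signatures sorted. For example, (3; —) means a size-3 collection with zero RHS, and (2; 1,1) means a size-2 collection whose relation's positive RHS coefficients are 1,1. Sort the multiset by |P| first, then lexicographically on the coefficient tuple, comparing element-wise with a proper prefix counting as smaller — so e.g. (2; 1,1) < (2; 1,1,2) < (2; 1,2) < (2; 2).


Σ has 9 primitive collections:

  {2,6}:  v_{2} + v_{6} = 0  ⟹  sig = (2; —)
  {1,2}:  v_{1} + v_{2} = v_{5}  ⟹  sig = (2; 1)
  {1,6}:  v_{1} + v_{6} = v_{4}  ⟹  sig = (2; 1)
  {2,4}:  v_{2} + v_{4} = v_{1}  ⟹  sig = (2; 1)
  {3,4}:  v_{3} + v_{4} = v_{2}  ⟹  sig = (2; 1)
  {5,6}:  v_{5} + v_{6} = v_{1}  ⟹  sig = (2; 1)
  {1,3}:  v_{1} + v_{3} = 2·v_{2}  ⟹  sig = (2; 2)
  {4,5}:  v_{4} + v_{5} = 2·v_{1}  ⟹  sig = (2; 2)
  {3,5}:  v_{3} + v_{5} = 3·v_{2}  ⟹  sig = (2; 3)

Signatures (|P|; sorted positive RHS coefficients), sorted:
[(2; —), (2; 1), (2; 1), (2; 1), (2; 1), (2; 1), (2; 2), (2; 2), (2; 3)]


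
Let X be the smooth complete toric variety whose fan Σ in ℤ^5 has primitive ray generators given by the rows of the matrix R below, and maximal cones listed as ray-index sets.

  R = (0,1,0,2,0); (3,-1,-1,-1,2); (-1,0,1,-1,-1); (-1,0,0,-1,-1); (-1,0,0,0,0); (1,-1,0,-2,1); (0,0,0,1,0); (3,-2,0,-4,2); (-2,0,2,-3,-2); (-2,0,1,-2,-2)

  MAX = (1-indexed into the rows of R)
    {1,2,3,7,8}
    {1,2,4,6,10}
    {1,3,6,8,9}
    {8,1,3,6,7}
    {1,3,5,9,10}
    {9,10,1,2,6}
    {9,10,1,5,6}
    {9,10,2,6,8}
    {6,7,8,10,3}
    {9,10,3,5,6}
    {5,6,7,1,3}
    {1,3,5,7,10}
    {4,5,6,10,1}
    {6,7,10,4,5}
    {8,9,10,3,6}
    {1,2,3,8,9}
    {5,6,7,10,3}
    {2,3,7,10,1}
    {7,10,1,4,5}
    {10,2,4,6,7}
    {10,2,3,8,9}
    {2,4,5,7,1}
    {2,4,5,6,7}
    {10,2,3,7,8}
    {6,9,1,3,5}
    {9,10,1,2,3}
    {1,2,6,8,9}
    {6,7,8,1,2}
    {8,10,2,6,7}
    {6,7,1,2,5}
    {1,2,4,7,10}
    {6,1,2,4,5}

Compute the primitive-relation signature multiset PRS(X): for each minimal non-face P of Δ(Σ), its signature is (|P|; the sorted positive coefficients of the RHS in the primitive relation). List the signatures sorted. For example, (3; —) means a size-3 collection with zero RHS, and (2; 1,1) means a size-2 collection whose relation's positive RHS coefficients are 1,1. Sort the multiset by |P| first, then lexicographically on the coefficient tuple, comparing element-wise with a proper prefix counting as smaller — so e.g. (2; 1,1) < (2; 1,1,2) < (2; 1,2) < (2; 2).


13 minimal non-faces of Δ(Σ) (on 10 rays):

  P={3,4}:  v_{3} + v_{4} = v_{10}  ⟹  sig = (2; 1)
  P={4,8}:  v_{4} + v_{8} = v_{2} + v_{6} + v_{10}  ⟹  sig = (2; 1,1,1)
  P={4,9}:  v_{4} + v_{9} = v_{1} + v_{6} + 2·v_{10}  ⟹  sig = (2; 1,1,2)
  P={5,8}:  v_{5} + v_{8} = 2·v_{6}  ⟹  sig = (2; 2)
  P={7,9}:  v_{7} + v_{9} = 2·v_{3}  ⟹  sig = (2; 2)
  P={2,3,5}:  v_{2} + v_{3} + v_{5} = v_{6}  ⟹  sig = (3; 1)
  P={2,3,6}:  v_{2} + v_{3} + v_{6} = v_{8}  ⟹  sig = (3; 1)
  P={1,8,10}:  v_{1} + v_{8} + v_{10} = v_{2} + v_{9}  ⟹  sig = (3; 1,1)
  P={2,5,10}:  v_{2} + v_{5} + v_{10} = v_{4} + v_{6}  ⟹  sig = (3; 1,1)
  P={2,5,9}:  v_{2} + v_{5} + v_{9} = v_{1} + 2·v_{6} + v_{10}  ⟹  sig = (3; 1,1,2)
  P={1,4,6,7}:  v_{1} + v_{4} + v_{6} + v_{7} = 0  ⟹  sig = (4; —)
  P={1,3,6,10}:  v_{1} + v_{3} + v_{6} + v_{10} = v_{9}  ⟹  sig = (4; 1)
  P={1,6,7,10}:  v_{1} + v_{6} + v_{7} + v_{10} = v_{3}  ⟹  sig = (4; 1)

Sorted signature multiset PRS(X):
    (2; 1)
    (2; 1,1,1)
    (2; 1,1,2)
    (2; 2)
    (2; 2)
    (3; 1)
    (3; 1)
    (3; 1,1)
    (3; 1,1)
    (3; 1,1,2)
    (4; —)
    (4; 1)
    (4; 1)


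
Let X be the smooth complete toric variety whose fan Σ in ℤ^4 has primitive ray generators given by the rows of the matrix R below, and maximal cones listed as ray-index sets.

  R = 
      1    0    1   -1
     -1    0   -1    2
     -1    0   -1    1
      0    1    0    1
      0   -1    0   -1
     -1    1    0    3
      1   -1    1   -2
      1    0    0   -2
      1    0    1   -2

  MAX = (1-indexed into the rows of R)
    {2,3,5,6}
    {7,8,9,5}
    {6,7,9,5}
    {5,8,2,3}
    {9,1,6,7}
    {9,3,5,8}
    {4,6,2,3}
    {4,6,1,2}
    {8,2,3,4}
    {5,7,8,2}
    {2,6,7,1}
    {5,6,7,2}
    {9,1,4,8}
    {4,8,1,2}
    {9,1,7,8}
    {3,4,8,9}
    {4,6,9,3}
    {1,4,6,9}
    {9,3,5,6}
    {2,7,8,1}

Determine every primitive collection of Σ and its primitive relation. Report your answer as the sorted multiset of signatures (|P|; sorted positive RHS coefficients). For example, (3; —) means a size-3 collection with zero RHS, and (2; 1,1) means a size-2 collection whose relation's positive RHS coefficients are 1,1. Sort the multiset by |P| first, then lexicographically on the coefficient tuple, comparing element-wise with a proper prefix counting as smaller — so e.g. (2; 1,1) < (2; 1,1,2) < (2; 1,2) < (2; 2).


7 minimal non-faces of Δ(Σ) (on 9 rays):

  • {1,3}:  v_{1} + v_{3} = 0  →  sig = (2; —)
  • {2,9}:  v_{2} + v_{9} = 0  →  sig = (2; —)
  • {4,5}:  v_{4} + v_{5} = 0  →  sig = (2; —)
  • {1,5}:  v_{1} + v_{5} = v_{7}  →  sig = (2; 1)
  • {3,7}:  v_{3} + v_{7} = v_{5}  →  sig = (2; 1)
  • {4,7}:  v_{4} + v_{7} = v_{1}  →  sig = (2; 1)
  • {6,8}:  v_{6} + v_{8} = v_{4}  →  sig = (2; 1)

Hence PRS(X_Σ) =
[(2; —), (2; —), (2; —), (2; 1), (2; 1), (2; 1), (2; 1)]


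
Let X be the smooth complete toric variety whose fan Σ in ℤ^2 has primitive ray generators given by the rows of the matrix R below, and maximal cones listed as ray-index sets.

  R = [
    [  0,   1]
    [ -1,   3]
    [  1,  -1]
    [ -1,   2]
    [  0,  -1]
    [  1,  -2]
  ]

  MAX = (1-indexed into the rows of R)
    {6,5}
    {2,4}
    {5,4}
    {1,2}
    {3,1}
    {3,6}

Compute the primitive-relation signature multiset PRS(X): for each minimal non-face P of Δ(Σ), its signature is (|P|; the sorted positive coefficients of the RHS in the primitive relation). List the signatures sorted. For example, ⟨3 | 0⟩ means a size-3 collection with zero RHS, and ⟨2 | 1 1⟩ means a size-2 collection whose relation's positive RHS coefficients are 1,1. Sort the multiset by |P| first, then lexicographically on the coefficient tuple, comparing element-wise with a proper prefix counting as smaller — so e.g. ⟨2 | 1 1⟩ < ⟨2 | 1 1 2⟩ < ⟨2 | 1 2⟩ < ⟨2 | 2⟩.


|primitive collections| = 9. Relations:

  {1,5}:  v_{1} + v_{5} = 0  so sig = ⟨2 | 0⟩
  {4,6}:  v_{4} + v_{6} = 0  so sig = ⟨2 | 0⟩
  {1,4}:  v_{1} + v_{4} = v_{2}  so sig = ⟨2 | 1⟩
  {1,6}:  v_{1} + v_{6} = v_{3}  so sig = ⟨2 | 1⟩
  {2,5}:  v_{2} + v_{5} = v_{4}  so sig = ⟨2 | 1⟩
  {2,6}:  v_{2} + v_{6} = v_{1}  so sig = ⟨2 | 1⟩
  {3,4}:  v_{3} + v_{4} = v_{1}  so sig = ⟨2 | 1⟩
  {3,5}:  v_{3} + v_{5} = v_{6}  so sig = ⟨2 | 1⟩
  {2,3}:  v_{2} + v_{3} = 2·v_{1}  so sig = ⟨2 | 2⟩

Hence PRS(X_Σ) =
[⟨2 | 0⟩, ⟨2 | 0⟩, ⟨2 | 1⟩, ⟨2 | 1⟩, ⟨2 | 1⟩, ⟨2 | 1⟩, ⟨2 | 1⟩, ⟨2 | 1⟩, ⟨2 | 2⟩]


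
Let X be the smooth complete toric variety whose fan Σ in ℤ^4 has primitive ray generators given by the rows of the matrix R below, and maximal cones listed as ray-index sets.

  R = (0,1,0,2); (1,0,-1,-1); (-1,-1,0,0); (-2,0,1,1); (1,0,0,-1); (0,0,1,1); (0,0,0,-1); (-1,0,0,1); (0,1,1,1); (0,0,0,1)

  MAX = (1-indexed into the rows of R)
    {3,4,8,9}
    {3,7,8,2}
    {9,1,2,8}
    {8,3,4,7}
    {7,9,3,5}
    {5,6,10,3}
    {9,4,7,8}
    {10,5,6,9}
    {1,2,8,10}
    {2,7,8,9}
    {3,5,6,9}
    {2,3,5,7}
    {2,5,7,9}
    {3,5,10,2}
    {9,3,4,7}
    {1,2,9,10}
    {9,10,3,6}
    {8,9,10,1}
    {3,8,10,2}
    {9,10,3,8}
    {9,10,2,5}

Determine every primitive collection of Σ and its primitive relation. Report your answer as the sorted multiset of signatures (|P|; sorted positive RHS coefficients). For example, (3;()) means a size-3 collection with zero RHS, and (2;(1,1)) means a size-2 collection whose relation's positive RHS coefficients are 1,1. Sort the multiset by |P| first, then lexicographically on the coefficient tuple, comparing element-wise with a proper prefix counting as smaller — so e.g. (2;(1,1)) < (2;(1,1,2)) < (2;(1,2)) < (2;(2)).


The 18 primitive collections of Σ (r=10, n=4):

  P = {5,8}:  v_{5} + v_{8} = 0  →  sig = (2;())
  P = {7,10}:  v_{7} + v_{10} = 0  →  sig = (2;())
  P = {1,3}:  v_{1} + v_{3} = v_{8} + v_{10}  →  sig = (2;(1,1))
  P = {2,4}:  v_{2} + v_{4} = v_{7} + v_{8}  →  sig = (2;(1,1))
  P = {2,6}:  v_{2} + v_{6} = v_{5} + v_{10}  →  sig = (2;(1,1))
  P = {1,5}:  v_{1} + v_{5} = v_{2} + v_{9} + v_{10}  →  sig = (2;(1,1,1))
  P = {1,7}:  v_{1} + v_{7} = v_{2} + v_{8} + v_{9}  →  sig = (2;(1,1,1))
  P = {4,5}:  v_{4} + v_{5} = v_{3} + v_{7} + v_{9}  →  sig = (2;(1,1,1))
  P = {4,10}:  v_{4} + v_{10} = v_{3} + v_{8} + v_{9}  →  sig = (2;(1,1,1))
  P = {6,7}:  v_{6} + v_{7} = v_{3} + v_{5} + v_{9}  →  sig = (2;(1,1,1))
  P = {6,8}:  v_{6} + v_{8} = v_{3} + v_{9} + v_{10}  →  sig = (2;(1,1,1))
  P = {1,4}:  v_{1} + v_{4} = 2·v_{8} + v_{9}  →  sig = (2;(1,2))
  P = {1,6}:  v_{1} + v_{6} = v_{9} + 2·v_{10}  →  sig = (2;(1,2))
  P = {4,6}:  v_{4} + v_{6} = 2·v_{3} + 2·v_{9}  →  sig = (2;(2,2))
  P = {2,3,9}:  v_{2} + v_{3} + v_{9} = 0  →  sig = (3;())
  P = {2,8,9,10}:  v_{2} + v_{8} + v_{9} + v_{10} = v_{1}  →  sig = (4;(1))
  P = {3,5,9,10}:  v_{3} + v_{5} + v_{9} + v_{10} = v_{6}  →  sig = (4;(1))
  P = {3,7,8,9}:  v_{3} + v_{7} + v_{8} + v_{9} = v_{4}  →  sig = (4;(1))

Hence PRS(X_Σ) =
[(2;()), (2;()), (2;(1,1)), (2;(1,1)), (2;(1,1)), (2;(1,1,1)), (2;(1,1,1)), (2;(1,1,1)), (2;(1,1,1)), (2;(1,1,1)), (2;(1,1,1)), (2;(1,2)), (2;(1,2)), (2;(2,2)), (3;()), (4;(1)), (4;(1)), (4;(1))]


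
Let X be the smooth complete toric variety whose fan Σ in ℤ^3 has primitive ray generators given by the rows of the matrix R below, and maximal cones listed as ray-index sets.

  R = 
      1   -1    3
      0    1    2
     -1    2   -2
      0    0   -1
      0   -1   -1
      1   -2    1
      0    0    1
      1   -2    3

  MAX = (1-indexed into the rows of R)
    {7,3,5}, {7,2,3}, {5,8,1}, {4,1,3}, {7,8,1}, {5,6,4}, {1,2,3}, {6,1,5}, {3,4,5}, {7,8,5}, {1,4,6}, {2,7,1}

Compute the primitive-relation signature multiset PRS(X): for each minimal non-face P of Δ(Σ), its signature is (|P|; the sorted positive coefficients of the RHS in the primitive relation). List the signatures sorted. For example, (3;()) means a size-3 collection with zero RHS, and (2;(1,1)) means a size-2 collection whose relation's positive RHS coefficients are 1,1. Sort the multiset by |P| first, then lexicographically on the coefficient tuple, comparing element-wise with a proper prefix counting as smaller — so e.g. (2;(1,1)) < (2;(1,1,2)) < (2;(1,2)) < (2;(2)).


|primitive collections| = 14. Relations:

  • {4,7}:  v_{4} + v_{7} = 0 — sig = (2;())
  • {2,5}:  v_{2} + v_{5} = v_{7} — sig = (2;(1))
  • {2,6}:  v_{2} + v_{6} = v_{1} — sig = (2;(1))
  • {3,6}:  v_{3} + v_{6} = v_{4} — sig = (2;(1))
  • {3,8}:  v_{3} + v_{8} = v_{7} — sig = (2;(1))
  • {2,4}:  v_{2} + v_{4} = v_{1} + v_{3} — sig = (2;(1,1))
  • {4,8}:  v_{4} + v_{8} = v_{1} + v_{5} — sig = (2;(1,1))
  • {6,7}:  v_{6} + v_{7} = v_{1} + v_{5} — sig = (2;(1,1))
  • {2,8}:  v_{2} + v_{8} = v_{1} + 2·v_{7} — sig = (2;(1,2))
  • {6,8}:  v_{6} + v_{8} = 2·v_{1} + 2·v_{5} — sig = (2;(2,2))
  • {1,3,5}:  v_{1} + v_{3} + v_{5} = 0 — sig = (3;())
  • {1,3,7}:  v_{1} + v_{3} + v_{7} = v_{2} — sig = (3;(1))
  • {1,4,5}:  v_{1} + v_{4} + v_{5} = v_{6} — sig = (3;(1))
  • {1,5,7}:  v_{1} + v_{5} + v_{7} = v_{8} — sig = (3;(1))

so the primitive-relation signature multiset is
{ (2;()),  (2;(1)) ×4,  (2;(1,1)) ×3,  (2;(1,2)),  (2;(2,2)),  (3;()),  (3;(1)) ×3 }


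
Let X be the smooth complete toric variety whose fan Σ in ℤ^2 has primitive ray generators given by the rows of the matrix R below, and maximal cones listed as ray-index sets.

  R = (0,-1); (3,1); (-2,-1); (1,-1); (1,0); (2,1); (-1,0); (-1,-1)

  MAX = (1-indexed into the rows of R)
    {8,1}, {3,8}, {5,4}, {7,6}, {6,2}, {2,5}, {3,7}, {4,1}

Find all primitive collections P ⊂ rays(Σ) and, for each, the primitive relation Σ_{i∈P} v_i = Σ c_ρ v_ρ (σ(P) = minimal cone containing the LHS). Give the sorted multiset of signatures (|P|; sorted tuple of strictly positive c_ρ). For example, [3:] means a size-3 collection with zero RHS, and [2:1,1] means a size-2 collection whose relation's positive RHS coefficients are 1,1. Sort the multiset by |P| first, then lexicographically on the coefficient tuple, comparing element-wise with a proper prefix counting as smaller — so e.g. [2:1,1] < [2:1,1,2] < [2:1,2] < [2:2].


Σ has 20 primitive collections:

  P = {3,6}:  v_{3} + v_{6} = 0  so sig = [2:]
  P = {5,7}:  v_{5} + v_{7} = 0  so sig = [2:]
  P = {1,5}:  v_{1} + v_{5} = v_{4}  so sig = [2:1]
  P = {1,7}:  v_{1} + v_{7} = v_{8}  so sig = [2:1]
  P = {2,3}:  v_{2} + v_{3} = v_{5}  so sig = [2:1]
  P = {2,7}:  v_{2} + v_{7} = v_{6}  so sig = [2:1]
  P = {3,5}:  v_{3} + v_{5} = v_{8}  so sig = [2:1]
  P = {4,7}:  v_{4} + v_{7} = v_{1}  so sig = [2:1]
  P = {5,6}:  v_{5} + v_{6} = v_{2}  so sig = [2:1]
  P = {5,8}:  v_{5} + v_{8} = v_{1}  so sig = [2:1]
  P = {6,8}:  v_{6} + v_{8} = v_{5}  so sig = [2:1]
  P = {7,8}:  v_{7} + v_{8} = v_{3}  so sig = [2:1]
  P = {3,4}:  v_{3} + v_{4} = v_{1} + v_{8}  so sig = [2:1,1]
  P = {1,3}:  v_{1} + v_{3} = 2·v_{8}  so sig = [2:2]
  P = {1,6}:  v_{1} + v_{6} = 2·v_{5}  so sig = [2:2]
  P = {2,8}:  v_{2} + v_{8} = 2·v_{5}  so sig = [2:2]
  P = {4,8}:  v_{4} + v_{8} = 2·v_{1}  so sig = [2:2]
  P = {1,2}:  v_{1} + v_{2} = 3·v_{5}  so sig = [2:3]
  P = {4,6}:  v_{4} + v_{6} = 3·v_{5}  so sig = [2:3]
  P = {2,4}:  v_{2} + v_{4} = 4·v_{5}  so sig = [2:4]

Hence PRS(X_Σ) =
    |P|=2: 20 collections, coeffs (), (), (1), (1), (1), (1), (1), (1), (1), (1), (1), (1), (1,1), (2), (2), (2), (2), (3), (3), (4)


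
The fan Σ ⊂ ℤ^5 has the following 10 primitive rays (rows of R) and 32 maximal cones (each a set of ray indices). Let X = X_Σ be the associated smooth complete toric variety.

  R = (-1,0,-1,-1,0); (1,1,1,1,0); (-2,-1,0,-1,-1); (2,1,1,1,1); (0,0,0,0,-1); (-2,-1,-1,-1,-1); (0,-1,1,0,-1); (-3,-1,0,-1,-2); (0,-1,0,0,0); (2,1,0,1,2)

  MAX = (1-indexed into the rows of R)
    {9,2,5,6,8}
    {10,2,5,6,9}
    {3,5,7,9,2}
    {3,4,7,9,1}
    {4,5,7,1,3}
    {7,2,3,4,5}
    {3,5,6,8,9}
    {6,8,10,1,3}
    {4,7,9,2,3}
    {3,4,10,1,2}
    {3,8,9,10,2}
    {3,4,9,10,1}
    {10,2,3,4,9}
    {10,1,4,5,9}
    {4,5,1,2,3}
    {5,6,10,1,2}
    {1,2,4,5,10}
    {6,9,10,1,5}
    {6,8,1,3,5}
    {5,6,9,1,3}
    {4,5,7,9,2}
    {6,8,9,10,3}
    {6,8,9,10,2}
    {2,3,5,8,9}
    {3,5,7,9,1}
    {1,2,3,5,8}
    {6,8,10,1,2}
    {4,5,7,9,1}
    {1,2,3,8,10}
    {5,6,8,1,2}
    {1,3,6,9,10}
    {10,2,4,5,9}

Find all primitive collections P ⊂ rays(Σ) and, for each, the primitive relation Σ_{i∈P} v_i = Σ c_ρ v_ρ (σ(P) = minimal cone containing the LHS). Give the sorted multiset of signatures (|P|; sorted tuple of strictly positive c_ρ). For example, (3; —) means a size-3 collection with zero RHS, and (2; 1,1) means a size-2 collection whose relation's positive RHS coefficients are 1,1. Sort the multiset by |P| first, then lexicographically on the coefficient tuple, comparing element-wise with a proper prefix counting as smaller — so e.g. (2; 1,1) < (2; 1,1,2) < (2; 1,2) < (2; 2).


Σ has 12 primitive collections:

  P = {4,6}:  v_{4} + v_{6} = 0 — sig = (2; —)
  P = {4,8}:  v_{4} + v_{8} = v_{2} + v_{3} — sig = (2; 1,1)
  P = {7,10}:  v_{7} + v_{10} = v_{4} + v_{9} — sig = (2; 1,1)
  P = {6,7}:  v_{6} + v_{7} = v_{3} + v_{5} + v_{9} — sig = (2; 1,1,1)
  P = {7,8}:  v_{7} + v_{8} = v_{2} + 2·v_{3} + v_{5} + v_{9} — sig = (2; 1,1,1,2)
  P = {1,2,9}:  v_{1} + v_{2} + v_{9} = 0 — sig = (3; —)
  P = {3,5,10}:  v_{3} + v_{5} + v_{10} = 0 — sig = (3; —)
  P = {2,3,6}:  v_{2} + v_{3} + v_{6} = v_{8} — sig = (3; 1)
  P = {1,8,9}:  v_{1} + v_{8} + v_{9} = v_{3} + v_{6} — sig = (3; 1,1)
  P = {5,8,10}:  v_{5} + v_{8} + v_{10} = v_{2} + v_{6} — sig = (3; 1,1)
  P = {1,2,7}:  v_{1} + v_{2} + v_{7} = v_{3} + v_{4} + v_{5} — sig = (3; 1,1,1)
  P = {3,4,5,9}:  v_{3} + v_{4} + v_{5} + v_{9} = v_{7} — sig = (4; 1)

so the primitive-relation signature multiset is
{ (2; —),  (2; 1,1) ×2,  (2; 1,1,1),  (2; 1,1,1,2),  (3; —) ×2,  (3; 1),  (3; 1,1) ×2,  (3; 1,1,1),  (4; 1) }


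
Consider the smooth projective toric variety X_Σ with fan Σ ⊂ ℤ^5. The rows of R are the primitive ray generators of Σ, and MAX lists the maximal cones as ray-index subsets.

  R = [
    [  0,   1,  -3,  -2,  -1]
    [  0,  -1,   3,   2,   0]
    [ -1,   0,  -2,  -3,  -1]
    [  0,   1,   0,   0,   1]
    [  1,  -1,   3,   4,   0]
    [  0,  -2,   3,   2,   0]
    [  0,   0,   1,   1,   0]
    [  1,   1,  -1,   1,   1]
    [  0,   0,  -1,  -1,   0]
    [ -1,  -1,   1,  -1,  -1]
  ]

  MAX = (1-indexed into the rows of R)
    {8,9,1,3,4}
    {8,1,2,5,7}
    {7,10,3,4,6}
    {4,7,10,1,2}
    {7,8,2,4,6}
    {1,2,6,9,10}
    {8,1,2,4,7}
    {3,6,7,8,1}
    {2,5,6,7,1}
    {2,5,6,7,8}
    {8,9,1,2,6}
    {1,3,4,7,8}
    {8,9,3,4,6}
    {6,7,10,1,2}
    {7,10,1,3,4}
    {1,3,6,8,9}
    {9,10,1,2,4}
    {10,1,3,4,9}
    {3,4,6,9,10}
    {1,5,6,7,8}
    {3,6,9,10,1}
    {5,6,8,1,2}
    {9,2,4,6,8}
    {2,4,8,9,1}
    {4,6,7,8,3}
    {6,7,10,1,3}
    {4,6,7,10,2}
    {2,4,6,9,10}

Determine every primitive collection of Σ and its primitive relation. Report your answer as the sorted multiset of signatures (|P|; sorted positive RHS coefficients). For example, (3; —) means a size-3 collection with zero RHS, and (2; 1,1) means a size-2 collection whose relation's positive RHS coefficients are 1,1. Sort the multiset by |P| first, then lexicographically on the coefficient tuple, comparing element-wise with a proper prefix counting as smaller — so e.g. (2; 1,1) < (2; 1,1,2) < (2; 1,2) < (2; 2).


Δ(Σ) — 10 vertices, 9 min non-faces:

  • {7,9}:  v_{7} + v_{9} = 0  ⟹  sig = (2; —)
  • {8,10}:  v_{8} + v_{10} = 0  ⟹  sig = (2; —)
  • {2,3}:  v_{2} + v_{3} = v_{10}  ⟹  sig = (2; 1)
  • {3,5}:  v_{3} + v_{5} = v_{1} + v_{6} + v_{7}  ⟹  sig = (2; 1,1,1)
  • {4,5}:  v_{4} + v_{5} = v_{2} + v_{7} + v_{8}  ⟹  sig = (2; 1,1,1)
  • {5,9}:  v_{5} + v_{9} = v_{1} + v_{2} + v_{6} + v_{8}  ⟹  sig = (2; 1,1,1,1)
  • {5,10}:  v_{5} + v_{10} = v_{1} + v_{2} + v_{6} + v_{7}  ⟹  sig = (2; 1,1,1,1)
  • {1,4,6}:  v_{1} + v_{4} + v_{6} = 0  ⟹  sig = (3; —)
  • {1,2,6,7,8}:  v_{1} + v_{2} + v_{6} + v_{7} + v_{8} = v_{5}  ⟹  sig = (5; 1)

Signatures (|P|; sorted positive RHS coefficients), sorted:
    |P|=2: 7 collections, coeffs (), (), (1), (1,1,1), (1,1,1), (1,1,1,1), (1,1,1,1)
    |P|=3: 1 collection, coeffs ()
    |P|=5: 1 collection, coeffs (1)


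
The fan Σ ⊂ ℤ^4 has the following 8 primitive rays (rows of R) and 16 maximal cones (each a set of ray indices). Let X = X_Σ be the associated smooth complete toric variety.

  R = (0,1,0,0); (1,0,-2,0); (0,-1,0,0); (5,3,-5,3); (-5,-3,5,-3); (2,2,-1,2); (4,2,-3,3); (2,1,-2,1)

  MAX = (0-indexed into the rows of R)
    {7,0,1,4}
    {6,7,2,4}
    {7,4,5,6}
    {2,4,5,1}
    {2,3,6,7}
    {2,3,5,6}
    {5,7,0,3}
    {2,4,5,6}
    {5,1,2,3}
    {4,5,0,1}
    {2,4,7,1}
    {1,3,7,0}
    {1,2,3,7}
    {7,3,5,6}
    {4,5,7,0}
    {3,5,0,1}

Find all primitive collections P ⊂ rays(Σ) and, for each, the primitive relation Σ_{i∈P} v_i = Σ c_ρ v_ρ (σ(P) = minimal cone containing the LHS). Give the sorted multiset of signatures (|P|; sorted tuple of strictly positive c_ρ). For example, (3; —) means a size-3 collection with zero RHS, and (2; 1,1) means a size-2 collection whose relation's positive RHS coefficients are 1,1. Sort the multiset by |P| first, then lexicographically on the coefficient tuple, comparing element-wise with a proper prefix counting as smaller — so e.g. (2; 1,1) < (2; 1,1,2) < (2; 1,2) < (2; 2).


6 collections generate NE(X_Σ); each relation:

  P = {0,2}:  v_{0} + v_{2} = 0  →  sig = (2; —)
  P = {3,4}:  v_{3} + v_{4} = 0  →  sig = (2; —)
  P = {0,6}:  v_{0} + v_{6} = v_{5} + v_{7}  →  sig = (2; 1,1)
  P = {1,6}:  v_{1} + v_{6} = v_{2} + v_{3}  →  sig = (2; 1,1)
  P = {1,5,7}:  v_{1} + v_{5} + v_{7} = v_{3}  →  sig = (3; 1)
  P = {2,5,7}:  v_{2} + v_{5} + v_{7} = v_{6}  →  sig = (3; 1)

so the primitive-relation signature multiset is
    (2; —)
    (2; —)
    (2; 1,1)
    (2; 1,1)
    (3; 1)
    (3; 1)


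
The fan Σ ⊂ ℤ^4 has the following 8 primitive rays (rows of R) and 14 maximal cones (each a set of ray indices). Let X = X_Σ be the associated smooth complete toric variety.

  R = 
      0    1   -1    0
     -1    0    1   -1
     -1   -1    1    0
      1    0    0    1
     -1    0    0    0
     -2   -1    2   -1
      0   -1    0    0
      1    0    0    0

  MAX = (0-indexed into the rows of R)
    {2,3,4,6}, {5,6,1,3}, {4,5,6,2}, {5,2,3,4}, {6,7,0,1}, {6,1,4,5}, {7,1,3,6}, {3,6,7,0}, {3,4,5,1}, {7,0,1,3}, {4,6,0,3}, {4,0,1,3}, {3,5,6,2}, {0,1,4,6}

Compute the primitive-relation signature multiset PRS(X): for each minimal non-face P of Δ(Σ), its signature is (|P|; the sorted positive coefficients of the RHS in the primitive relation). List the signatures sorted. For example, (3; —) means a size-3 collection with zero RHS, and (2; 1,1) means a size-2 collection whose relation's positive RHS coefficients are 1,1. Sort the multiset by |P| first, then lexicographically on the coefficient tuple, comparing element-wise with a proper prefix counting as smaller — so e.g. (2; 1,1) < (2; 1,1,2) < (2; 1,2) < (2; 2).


9 collections generate NE(X_Σ); each relation:

  {4,7}:  v_{4} + v_{7} = 0  ⇒ sig = (2; —)
  {0,2}:  v_{0} + v_{2} = v_{4}  ⇒ sig = (2; 1)
  {1,2}:  v_{1} + v_{2} = v_{5}  ⇒ sig = (2; 1)
  {0,5}:  v_{0} + v_{5} = v_{1} + v_{4}  ⇒ sig = (2; 1,1)
  {2,7}:  v_{2} + v_{7} = v_{1} + v_{3} + v_{6}  ⇒ sig = (2; 1,1,1)
  {5,7}:  v_{5} + v_{7} = 2·v_{1} + v_{3} + v_{6}  ⇒ sig = (2; 1,1,2)
  {0,1,3,6}:  v_{0} + v_{1} + v_{3} + v_{6} = 0  ⇒ sig = (4; —)
  {1,3,4,6}:  v_{1} + v_{3} + v_{4} + v_{6} = v_{2}  ⇒ sig = (4; 1)
  {3,4,5,6}:  v_{3} + v_{4} + v_{5} + v_{6} = 2·v_{2}  ⇒ sig = (4; 2)

so the primitive-relation signature multiset is
    (2; —)
    (2; 1)
    (2; 1)
    (2; 1,1)
    (2; 1,1,1)
    (2; 1,1,2)
    (4; —)
    (4; 1)
    (4; 2)


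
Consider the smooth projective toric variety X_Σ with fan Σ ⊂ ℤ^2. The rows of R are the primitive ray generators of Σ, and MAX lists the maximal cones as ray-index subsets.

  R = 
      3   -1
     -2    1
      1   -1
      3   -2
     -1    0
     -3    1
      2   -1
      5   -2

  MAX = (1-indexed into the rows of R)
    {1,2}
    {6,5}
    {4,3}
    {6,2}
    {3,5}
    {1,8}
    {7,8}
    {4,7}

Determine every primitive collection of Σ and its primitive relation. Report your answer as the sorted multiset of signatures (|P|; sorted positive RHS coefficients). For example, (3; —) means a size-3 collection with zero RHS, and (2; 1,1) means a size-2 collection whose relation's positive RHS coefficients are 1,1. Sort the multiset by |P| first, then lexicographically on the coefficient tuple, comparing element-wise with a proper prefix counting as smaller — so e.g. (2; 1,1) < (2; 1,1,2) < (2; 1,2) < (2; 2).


Primitive collections (20):

  P = {1,6}:  v_{1} + v_{6} = 0  →  sig = (2; —)
  P = {2,7}:  v_{2} + v_{7} = 0  →  sig = (2; —)
  P = {1,5}:  v_{1} + v_{5} = v_{7}  →  sig = (2; 1)
  P = {1,7}:  v_{1} + v_{7} = v_{8}  →  sig = (2; 1)
  P = {2,3}:  v_{2} + v_{3} = v_{5}  →  sig = (2; 1)
  P = {2,4}:  v_{2} + v_{4} = v_{3}  →  sig = (2; 1)
  P = {2,5}:  v_{2} + v_{5} = v_{6}  →  sig = (2; 1)
  P = {2,8}:  v_{2} + v_{8} = v_{1}  →  sig = (2; 1)
  P = {3,7}:  v_{3} + v_{7} = v_{4}  →  sig = (2; 1)
  P = {5,7}:  v_{5} + v_{7} = v_{3}  →  sig = (2; 1)
  P = {6,7}:  v_{6} + v_{7} = v_{5}  →  sig = (2; 1)
  P = {6,8}:  v_{6} + v_{8} = v_{7}  →  sig = (2; 1)
  P = {4,6}:  v_{4} + v_{6} = v_{3} + v_{5}  →  sig = (2; 1,1)
  P = {1,3}:  v_{1} + v_{3} = 2·v_{7}  →  sig = (2; 2)
  P = {3,6}:  v_{3} + v_{6} = 2·v_{5}  →  sig = (2; 2)
  P = {4,5}:  v_{4} + v_{5} = 2·v_{3}  →  sig = (2; 2)
  P = {5,8}:  v_{5} + v_{8} = 2·v_{7}  →  sig = (2; 2)
  P = {1,4}:  v_{1} + v_{4} = 3·v_{7}  →  sig = (2; 3)
  P = {3,8}:  v_{3} + v_{8} = 3·v_{7}  →  sig = (2; 3)
  P = {4,8}:  v_{4} + v_{8} = 4·v_{7}  →  sig = (2; 4)

Signatures (|P|; sorted positive RHS coefficients), sorted:
[(2; —), (2; —), (2; 1), (2; 1), (2; 1), (2; 1), (2; 1), (2; 1), (2; 1), (2; 1), (2; 1), (2; 1), (2; 1,1), (2; 2), (2; 2), (2; 2), (2; 2), (2; 3), (2; 3), (2; 4)]
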